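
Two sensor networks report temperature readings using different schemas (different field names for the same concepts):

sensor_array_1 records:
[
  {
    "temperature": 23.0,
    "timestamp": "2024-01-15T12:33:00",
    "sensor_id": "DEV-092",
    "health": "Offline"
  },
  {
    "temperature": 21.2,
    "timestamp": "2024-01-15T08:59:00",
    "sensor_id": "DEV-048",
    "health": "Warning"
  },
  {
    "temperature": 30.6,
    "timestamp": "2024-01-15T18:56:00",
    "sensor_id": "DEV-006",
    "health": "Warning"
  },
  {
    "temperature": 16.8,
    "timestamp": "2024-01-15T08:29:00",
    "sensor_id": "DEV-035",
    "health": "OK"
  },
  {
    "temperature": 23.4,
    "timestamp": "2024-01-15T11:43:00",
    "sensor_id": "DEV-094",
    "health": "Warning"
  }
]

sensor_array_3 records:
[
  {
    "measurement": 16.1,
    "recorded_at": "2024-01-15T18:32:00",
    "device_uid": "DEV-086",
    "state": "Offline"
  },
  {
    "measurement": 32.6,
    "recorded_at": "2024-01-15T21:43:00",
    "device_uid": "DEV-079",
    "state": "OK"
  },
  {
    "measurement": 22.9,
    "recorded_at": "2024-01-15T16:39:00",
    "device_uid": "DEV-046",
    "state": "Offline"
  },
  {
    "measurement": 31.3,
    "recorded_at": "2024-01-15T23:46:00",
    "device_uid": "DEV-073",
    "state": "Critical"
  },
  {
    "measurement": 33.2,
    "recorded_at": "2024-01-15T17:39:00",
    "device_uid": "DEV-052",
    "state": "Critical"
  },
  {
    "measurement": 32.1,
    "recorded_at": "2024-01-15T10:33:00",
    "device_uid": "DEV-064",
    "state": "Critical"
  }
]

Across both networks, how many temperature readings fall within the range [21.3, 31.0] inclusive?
4

Schema mapping: "temperature" (sensor_array_1) = "measurement" (sensor_array_3) = temperature

Readings in [21.3, 31.0] from sensor_array_1: 3
Readings in [21.3, 31.0] from sensor_array_3: 1

Total count: 3 + 1 = 4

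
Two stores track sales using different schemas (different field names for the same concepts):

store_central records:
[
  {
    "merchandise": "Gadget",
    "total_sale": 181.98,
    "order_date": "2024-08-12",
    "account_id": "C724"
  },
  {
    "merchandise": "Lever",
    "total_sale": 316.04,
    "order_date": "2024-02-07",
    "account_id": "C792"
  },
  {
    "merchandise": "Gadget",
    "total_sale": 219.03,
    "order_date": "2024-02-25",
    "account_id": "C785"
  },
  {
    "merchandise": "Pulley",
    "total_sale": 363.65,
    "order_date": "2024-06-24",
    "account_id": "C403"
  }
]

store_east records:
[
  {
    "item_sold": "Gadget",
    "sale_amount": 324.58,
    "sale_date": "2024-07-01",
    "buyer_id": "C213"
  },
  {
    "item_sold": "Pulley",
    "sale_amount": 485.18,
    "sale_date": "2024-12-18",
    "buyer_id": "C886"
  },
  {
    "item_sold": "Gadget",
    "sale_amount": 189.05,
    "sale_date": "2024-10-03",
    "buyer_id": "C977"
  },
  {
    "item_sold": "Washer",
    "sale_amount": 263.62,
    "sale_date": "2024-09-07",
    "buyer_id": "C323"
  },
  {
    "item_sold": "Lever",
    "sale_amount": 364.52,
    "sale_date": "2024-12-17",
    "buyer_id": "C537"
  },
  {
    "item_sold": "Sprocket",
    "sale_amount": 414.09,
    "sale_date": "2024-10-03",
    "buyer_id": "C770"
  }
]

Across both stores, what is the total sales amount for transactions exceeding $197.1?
2750.71

Schema mapping: "total_sale" (store_central) = "sale_amount" (store_east) = sale amount

Sum of sales > $197.1 in store_central: 898.72
Sum of sales > $197.1 in store_east: 1851.99

Total: 898.72 + 1851.99 = 2750.71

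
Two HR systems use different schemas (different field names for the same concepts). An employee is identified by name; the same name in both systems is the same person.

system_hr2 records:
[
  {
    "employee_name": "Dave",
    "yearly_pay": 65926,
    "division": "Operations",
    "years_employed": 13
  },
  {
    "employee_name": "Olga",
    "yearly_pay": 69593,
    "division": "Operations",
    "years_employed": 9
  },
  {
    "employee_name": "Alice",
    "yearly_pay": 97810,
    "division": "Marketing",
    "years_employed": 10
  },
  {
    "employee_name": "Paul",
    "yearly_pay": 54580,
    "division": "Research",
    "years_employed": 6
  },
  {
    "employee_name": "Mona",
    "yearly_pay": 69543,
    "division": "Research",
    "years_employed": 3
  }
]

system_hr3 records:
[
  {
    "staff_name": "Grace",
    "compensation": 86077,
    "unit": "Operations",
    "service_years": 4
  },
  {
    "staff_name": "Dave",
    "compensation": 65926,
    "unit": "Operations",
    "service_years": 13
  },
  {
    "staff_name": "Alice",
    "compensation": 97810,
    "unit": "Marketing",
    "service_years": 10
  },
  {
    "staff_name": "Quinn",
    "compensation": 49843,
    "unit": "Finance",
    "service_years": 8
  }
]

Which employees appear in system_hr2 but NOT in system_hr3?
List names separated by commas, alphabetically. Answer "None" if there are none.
Mona, Olga, Paul

Schema mapping: "employee_name" (system_hr2) = "staff_name" (system_hr3) = employee name

Names in system_hr2: ['Alice', 'Dave', 'Mona', 'Olga', 'Paul']
Names in system_hr3: ['Alice', 'Dave', 'Grace', 'Quinn']

In system_hr2 but not system_hr3: ['Mona', 'Olga', 'Paul']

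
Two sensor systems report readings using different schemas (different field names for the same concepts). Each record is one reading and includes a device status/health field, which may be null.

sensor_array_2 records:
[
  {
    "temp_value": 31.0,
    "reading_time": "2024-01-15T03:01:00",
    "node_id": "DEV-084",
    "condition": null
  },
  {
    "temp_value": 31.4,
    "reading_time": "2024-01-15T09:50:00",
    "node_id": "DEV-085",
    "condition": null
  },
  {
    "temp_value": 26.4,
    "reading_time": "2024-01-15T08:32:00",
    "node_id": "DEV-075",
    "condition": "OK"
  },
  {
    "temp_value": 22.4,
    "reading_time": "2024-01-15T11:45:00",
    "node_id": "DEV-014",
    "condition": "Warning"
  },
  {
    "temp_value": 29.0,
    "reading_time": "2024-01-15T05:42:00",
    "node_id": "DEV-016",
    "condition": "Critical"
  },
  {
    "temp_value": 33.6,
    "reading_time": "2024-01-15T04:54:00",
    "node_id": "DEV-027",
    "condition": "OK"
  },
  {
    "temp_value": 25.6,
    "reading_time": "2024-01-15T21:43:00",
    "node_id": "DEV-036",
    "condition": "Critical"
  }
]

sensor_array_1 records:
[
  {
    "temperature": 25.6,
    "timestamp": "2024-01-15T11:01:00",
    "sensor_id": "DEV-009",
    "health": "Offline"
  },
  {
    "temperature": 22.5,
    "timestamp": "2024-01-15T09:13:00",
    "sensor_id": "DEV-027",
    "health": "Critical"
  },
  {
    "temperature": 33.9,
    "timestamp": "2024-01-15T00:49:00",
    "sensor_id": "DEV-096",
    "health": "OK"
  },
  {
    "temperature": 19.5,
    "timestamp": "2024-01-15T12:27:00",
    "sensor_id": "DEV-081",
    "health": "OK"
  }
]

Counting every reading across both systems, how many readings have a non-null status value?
9

Schema mapping: "condition" (sensor_array_2) = "health" (sensor_array_1) = status

Non-null in sensor_array_2: 5
Non-null in sensor_array_1: 4

Total non-null: 5 + 4 = 9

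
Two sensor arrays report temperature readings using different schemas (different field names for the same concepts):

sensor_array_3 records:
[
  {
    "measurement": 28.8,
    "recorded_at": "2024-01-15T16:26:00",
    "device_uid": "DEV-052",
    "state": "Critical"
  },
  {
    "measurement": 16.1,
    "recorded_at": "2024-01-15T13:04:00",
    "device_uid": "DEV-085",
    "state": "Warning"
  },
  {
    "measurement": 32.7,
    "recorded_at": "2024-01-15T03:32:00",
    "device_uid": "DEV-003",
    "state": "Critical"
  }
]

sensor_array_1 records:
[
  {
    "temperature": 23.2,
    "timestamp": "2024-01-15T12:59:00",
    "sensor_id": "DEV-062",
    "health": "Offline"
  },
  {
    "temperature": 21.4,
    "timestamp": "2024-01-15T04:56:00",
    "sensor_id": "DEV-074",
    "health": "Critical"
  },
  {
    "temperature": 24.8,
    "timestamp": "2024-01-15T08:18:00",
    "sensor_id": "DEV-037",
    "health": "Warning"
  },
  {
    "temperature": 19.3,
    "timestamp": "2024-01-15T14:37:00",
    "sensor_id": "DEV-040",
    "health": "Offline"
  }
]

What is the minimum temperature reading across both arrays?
16.1

Schema mapping: "measurement" (sensor_array_3) = "temperature" (sensor_array_1) = temperature reading

Minimum in sensor_array_3: 16.1
Minimum in sensor_array_1: 19.3

Overall minimum: min(16.1, 19.3) = 16.1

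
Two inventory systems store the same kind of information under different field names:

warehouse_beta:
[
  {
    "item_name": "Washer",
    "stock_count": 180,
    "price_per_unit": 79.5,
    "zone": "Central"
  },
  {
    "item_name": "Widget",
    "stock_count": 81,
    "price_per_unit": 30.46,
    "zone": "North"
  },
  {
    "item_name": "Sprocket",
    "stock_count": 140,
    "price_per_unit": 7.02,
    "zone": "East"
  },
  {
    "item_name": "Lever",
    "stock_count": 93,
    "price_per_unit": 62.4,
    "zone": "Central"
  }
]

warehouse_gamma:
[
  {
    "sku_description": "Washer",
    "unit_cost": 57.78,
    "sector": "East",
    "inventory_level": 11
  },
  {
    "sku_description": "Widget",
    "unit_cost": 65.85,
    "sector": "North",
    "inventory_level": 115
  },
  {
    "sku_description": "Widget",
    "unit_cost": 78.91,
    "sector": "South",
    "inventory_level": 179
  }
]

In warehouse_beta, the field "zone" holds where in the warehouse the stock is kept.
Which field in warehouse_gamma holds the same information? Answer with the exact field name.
sector

In warehouse_beta, "zone" holds where in the warehouse the stock is kept.
The fields in warehouse_gamma are: "sku_description", "unit_cost", "sector", "inventory_level".
"sector" is the match: the name refers to the same concept and its values are area labels (e.g. 'East', 'North').
The other fields ("sku_description", "unit_cost", "inventory_level") hold different kinds of data.

So "zone" in warehouse_beta corresponds to "sector" in warehouse_gamma.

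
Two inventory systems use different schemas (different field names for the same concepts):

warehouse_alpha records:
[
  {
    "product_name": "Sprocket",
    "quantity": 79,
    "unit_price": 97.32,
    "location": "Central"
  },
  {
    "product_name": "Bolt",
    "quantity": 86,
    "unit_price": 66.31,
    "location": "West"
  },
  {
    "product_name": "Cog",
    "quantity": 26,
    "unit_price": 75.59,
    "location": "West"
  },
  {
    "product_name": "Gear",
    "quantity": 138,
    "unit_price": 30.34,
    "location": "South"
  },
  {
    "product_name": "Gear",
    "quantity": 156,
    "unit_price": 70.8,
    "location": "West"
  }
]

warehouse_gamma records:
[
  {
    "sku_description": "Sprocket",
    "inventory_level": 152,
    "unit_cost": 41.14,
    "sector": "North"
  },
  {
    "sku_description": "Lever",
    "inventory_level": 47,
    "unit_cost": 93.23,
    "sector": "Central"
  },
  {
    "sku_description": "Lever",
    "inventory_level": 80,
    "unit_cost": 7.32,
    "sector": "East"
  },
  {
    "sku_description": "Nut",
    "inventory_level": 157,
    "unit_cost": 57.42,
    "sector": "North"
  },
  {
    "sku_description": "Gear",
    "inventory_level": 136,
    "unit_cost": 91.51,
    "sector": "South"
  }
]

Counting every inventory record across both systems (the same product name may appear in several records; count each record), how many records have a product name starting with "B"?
1

Schema mapping: "product_name" (warehouse_alpha) = "sku_description" (warehouse_gamma) = product name

Records with product name starting with "B" in warehouse_alpha: 1
Records with product name starting with "B" in warehouse_gamma: 0

Total: 1 + 0 = 1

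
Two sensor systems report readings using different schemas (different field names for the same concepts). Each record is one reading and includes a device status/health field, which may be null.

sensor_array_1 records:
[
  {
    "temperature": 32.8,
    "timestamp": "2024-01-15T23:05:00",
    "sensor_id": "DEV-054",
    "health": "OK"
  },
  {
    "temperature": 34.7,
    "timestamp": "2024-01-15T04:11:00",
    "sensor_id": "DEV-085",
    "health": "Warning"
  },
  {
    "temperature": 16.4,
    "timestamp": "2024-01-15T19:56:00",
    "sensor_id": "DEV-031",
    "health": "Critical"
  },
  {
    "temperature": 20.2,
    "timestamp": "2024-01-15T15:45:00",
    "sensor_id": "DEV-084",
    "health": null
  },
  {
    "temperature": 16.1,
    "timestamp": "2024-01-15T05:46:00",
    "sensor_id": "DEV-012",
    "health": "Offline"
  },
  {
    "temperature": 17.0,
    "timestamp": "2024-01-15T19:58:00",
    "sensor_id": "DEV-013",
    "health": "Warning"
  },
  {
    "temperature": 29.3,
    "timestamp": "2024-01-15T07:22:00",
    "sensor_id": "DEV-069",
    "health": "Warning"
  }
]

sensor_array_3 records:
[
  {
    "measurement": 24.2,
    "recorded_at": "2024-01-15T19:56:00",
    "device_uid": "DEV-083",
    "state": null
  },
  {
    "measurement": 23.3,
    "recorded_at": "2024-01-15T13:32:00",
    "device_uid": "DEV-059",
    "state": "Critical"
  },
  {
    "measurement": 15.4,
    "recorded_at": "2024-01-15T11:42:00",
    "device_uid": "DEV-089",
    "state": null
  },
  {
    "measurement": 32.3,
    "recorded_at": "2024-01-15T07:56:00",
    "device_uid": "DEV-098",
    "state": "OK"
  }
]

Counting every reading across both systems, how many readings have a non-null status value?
8

Schema mapping: "health" (sensor_array_1) = "state" (sensor_array_3) = status

Non-null in sensor_array_1: 6
Non-null in sensor_array_3: 2

Total non-null: 6 + 2 = 8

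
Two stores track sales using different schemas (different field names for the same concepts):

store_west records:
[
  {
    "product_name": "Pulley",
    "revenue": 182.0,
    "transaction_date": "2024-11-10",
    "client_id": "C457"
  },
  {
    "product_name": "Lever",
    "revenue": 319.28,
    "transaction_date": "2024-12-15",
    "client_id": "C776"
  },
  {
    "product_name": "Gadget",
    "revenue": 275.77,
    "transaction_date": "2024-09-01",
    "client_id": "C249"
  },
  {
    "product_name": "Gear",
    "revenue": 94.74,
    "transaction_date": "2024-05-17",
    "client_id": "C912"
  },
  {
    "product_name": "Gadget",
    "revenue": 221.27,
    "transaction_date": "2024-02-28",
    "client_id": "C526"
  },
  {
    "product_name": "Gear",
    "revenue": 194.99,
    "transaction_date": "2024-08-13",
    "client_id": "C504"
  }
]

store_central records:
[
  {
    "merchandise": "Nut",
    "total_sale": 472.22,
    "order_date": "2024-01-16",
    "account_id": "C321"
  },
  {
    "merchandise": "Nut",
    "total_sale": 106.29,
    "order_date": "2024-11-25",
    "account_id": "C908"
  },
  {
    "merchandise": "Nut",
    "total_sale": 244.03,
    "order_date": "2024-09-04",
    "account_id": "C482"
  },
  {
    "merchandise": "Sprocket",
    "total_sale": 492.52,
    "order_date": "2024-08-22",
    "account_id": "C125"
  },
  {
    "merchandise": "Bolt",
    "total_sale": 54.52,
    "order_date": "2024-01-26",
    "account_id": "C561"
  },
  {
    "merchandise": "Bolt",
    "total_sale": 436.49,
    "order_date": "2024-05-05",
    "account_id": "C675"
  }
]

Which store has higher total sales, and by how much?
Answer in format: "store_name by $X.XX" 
store_central by $518.02

Schema mapping: "revenue" (store_west) = "total_sale" (store_central) = sale amount

Total for store_west: 1288.05
Total for store_central: 1806.07

Difference: |1288.05 - 1806.07| = 518.02
store_central has higher sales by $518.02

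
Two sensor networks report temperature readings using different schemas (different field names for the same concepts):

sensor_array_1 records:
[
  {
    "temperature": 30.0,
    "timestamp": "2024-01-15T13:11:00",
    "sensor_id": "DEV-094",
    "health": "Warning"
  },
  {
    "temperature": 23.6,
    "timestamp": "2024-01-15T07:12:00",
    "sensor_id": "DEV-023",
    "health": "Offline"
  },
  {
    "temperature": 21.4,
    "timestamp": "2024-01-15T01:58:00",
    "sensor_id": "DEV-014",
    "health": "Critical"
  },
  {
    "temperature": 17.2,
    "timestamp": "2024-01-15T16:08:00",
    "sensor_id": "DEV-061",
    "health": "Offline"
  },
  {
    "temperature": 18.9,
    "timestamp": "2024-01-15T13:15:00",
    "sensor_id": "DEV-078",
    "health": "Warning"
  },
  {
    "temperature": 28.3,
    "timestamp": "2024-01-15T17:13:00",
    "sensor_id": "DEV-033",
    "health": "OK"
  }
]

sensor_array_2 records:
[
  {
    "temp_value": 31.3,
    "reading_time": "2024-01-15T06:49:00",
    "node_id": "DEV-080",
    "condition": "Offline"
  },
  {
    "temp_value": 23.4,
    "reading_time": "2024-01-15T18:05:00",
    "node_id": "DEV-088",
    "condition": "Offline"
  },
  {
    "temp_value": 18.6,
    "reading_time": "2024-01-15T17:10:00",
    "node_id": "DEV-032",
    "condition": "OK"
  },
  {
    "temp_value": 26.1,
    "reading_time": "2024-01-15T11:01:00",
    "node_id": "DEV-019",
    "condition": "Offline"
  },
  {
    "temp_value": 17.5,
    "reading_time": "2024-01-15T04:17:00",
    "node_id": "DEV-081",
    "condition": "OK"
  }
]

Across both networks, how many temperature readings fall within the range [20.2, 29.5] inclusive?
5

Schema mapping: "temperature" (sensor_array_1) = "temp_value" (sensor_array_2) = temperature

Readings in [20.2, 29.5] from sensor_array_1: 3
Readings in [20.2, 29.5] from sensor_array_2: 2

Total count: 3 + 2 = 5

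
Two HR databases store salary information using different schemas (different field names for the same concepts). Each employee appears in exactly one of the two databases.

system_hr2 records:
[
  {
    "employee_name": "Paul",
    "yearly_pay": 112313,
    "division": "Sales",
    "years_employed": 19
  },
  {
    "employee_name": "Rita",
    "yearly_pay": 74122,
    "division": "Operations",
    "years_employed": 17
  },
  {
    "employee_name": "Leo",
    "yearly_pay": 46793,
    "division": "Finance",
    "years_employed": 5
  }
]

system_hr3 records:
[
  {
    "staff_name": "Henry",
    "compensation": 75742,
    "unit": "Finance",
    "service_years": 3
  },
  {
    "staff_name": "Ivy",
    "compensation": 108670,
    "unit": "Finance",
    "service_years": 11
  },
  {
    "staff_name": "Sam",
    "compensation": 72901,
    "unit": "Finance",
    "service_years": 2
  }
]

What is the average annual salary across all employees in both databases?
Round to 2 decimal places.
81756.83

Schema mapping: "yearly_pay" (system_hr2) = "compensation" (system_hr3) = annual salary

All salaries: [112313, 74122, 46793, 75742, 108670, 72901]
Sum: 490541
Count: 6
Average: 490541 / 6 = 81756.83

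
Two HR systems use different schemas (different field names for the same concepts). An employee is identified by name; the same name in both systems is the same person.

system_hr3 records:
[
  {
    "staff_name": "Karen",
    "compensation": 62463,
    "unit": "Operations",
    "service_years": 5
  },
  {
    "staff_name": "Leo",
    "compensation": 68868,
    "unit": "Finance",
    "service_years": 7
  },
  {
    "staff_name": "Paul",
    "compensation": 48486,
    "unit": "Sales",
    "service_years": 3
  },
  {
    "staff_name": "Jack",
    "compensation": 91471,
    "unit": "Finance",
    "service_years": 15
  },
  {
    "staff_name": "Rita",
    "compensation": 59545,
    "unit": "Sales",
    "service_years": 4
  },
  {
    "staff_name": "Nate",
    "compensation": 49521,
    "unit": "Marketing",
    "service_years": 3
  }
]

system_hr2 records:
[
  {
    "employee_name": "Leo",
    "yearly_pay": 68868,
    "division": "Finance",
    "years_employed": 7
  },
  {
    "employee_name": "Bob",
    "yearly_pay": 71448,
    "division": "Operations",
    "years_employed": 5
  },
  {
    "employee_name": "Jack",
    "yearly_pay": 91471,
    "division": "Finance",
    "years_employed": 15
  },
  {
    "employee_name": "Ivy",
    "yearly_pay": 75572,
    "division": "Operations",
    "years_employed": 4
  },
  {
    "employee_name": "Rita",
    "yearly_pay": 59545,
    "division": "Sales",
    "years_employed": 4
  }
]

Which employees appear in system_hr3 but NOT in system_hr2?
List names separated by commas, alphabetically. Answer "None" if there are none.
Karen, Nate, Paul

Schema mapping: "staff_name" (system_hr3) = "employee_name" (system_hr2) = employee name

Names in system_hr3: ['Jack', 'Karen', 'Leo', 'Nate', 'Paul', 'Rita']
Names in system_hr2: ['Bob', 'Ivy', 'Jack', 'Leo', 'Rita']

In system_hr3 but not system_hr2: ['Karen', 'Nate', 'Paul']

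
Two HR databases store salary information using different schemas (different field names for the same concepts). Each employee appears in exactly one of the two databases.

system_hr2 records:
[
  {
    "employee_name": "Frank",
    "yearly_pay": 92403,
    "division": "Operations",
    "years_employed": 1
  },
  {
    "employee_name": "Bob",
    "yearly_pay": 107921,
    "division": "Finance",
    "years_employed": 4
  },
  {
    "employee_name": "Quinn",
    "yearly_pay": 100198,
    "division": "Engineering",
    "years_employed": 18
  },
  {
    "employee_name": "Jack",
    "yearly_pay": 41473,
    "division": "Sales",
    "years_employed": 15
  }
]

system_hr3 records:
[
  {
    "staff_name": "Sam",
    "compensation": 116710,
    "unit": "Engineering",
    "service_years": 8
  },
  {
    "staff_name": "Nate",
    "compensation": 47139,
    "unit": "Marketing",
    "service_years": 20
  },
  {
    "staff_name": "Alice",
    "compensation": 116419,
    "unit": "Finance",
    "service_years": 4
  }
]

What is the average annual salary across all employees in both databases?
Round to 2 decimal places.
88894.71

Schema mapping: "yearly_pay" (system_hr2) = "compensation" (system_hr3) = annual salary

All salaries: [92403, 107921, 100198, 41473, 116710, 47139, 116419]
Sum: 622263
Count: 7
Average: 622263 / 7 = 88894.71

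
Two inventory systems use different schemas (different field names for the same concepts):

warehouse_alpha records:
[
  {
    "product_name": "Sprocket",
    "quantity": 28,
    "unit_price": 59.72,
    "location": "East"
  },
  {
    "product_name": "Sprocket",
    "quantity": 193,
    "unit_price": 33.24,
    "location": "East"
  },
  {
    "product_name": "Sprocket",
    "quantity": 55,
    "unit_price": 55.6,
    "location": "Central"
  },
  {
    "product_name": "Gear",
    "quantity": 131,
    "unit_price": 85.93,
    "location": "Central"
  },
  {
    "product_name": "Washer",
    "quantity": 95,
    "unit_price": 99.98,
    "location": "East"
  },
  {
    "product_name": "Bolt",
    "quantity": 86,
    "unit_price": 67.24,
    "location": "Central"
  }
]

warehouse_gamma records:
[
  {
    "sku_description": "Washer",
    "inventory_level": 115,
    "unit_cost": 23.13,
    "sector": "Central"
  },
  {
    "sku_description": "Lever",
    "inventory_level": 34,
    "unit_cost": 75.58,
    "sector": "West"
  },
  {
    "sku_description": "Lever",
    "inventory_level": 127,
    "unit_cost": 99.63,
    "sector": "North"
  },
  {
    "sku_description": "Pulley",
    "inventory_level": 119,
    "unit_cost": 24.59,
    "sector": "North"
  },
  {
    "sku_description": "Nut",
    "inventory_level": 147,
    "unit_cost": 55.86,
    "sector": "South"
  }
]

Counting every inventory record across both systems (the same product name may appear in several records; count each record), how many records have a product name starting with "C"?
0

Schema mapping: "product_name" (warehouse_alpha) = "sku_description" (warehouse_gamma) = product name

Records with product name starting with "C" in warehouse_alpha: 0
Records with product name starting with "C" in warehouse_gamma: 0

Total: 0 + 0 = 0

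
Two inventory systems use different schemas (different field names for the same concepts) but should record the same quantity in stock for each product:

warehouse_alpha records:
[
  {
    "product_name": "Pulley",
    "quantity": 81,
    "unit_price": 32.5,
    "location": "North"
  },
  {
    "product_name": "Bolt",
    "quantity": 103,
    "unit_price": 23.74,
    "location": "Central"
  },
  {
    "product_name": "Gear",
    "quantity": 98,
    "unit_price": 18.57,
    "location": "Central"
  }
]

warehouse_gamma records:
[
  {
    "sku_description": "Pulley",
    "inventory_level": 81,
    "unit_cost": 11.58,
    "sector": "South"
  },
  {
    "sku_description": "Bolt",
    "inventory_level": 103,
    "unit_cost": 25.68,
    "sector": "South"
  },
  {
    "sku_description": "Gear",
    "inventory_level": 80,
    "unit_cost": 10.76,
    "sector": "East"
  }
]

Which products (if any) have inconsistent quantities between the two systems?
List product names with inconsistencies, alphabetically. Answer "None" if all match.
Gear

Schema mappings:
- "product_name" (warehouse_alpha) = "sku_description" (warehouse_gamma) = product name
- "quantity" (warehouse_alpha) = "inventory_level" (warehouse_gamma) = quantity

Comparison:
  Pulley: 81 vs 81 - MATCH
  Bolt: 103 vs 103 - MATCH
  Gear: 98 vs 80 - MISMATCH

Products with inconsistencies: Gear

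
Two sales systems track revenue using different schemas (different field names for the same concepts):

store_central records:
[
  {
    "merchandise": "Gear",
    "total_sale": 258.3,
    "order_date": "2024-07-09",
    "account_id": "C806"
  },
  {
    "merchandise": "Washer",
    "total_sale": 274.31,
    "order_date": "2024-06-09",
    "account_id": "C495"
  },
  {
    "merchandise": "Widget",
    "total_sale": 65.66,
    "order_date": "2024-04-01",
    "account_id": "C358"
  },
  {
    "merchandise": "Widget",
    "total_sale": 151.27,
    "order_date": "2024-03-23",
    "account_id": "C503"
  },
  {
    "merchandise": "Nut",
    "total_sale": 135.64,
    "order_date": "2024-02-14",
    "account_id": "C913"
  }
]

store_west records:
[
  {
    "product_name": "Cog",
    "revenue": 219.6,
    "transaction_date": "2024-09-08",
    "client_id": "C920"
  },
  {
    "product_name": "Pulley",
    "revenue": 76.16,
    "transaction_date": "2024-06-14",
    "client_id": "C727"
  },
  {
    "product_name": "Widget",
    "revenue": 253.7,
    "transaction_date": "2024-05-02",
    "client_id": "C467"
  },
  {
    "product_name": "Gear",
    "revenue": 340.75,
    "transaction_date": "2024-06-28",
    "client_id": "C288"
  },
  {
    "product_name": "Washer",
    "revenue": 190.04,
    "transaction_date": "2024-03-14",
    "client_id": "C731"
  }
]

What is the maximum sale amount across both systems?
340.75

Reconcile: "total_sale" (store_central) = "revenue" (store_west) = sale amount

Maximum in store_central: 274.31
Maximum in store_west: 340.75

Overall maximum: max(274.31, 340.75) = 340.75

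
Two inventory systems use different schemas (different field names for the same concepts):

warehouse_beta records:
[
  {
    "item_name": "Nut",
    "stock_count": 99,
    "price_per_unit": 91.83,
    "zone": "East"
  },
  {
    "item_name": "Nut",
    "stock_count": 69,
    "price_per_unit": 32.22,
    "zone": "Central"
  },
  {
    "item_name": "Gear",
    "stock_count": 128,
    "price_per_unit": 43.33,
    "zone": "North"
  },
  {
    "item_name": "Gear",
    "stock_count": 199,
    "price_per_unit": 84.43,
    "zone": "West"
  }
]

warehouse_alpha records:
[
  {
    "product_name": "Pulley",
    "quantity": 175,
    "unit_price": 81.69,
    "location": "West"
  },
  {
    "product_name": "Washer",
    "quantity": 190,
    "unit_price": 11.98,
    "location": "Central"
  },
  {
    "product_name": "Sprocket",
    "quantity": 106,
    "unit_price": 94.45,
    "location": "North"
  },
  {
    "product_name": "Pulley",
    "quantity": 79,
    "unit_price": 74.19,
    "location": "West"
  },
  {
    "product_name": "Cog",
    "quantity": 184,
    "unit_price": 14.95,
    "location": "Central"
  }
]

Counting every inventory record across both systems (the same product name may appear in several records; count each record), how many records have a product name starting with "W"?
1

Schema mapping: "item_name" (warehouse_beta) = "product_name" (warehouse_alpha) = product name

Records with product name starting with "W" in warehouse_beta: 0
Records with product name starting with "W" in warehouse_alpha: 1

Total: 0 + 1 = 1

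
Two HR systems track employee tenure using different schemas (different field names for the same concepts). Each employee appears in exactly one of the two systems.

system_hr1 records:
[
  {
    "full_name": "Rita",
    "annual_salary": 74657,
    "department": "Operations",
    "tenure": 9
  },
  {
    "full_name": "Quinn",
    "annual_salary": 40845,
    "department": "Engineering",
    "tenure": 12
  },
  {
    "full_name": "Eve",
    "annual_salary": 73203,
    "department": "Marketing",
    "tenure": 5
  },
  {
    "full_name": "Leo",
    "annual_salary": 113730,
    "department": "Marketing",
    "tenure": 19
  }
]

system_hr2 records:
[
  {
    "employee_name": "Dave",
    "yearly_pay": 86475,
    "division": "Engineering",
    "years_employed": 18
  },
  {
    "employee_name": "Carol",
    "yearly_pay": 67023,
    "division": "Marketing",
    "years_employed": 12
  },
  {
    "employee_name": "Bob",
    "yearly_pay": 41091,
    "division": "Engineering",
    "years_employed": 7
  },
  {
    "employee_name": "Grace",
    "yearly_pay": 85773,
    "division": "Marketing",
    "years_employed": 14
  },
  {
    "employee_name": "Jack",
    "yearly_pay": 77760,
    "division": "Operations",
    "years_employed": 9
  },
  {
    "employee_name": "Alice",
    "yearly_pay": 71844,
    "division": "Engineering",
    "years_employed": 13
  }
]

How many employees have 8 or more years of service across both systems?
8

Reconcile schemas: "tenure" (system_hr1) = "years_employed" (system_hr2) = years of service

From system_hr1: 3 employees with >= 8 years
From system_hr2: 5 employees with >= 8 years

Total: 3 + 5 = 8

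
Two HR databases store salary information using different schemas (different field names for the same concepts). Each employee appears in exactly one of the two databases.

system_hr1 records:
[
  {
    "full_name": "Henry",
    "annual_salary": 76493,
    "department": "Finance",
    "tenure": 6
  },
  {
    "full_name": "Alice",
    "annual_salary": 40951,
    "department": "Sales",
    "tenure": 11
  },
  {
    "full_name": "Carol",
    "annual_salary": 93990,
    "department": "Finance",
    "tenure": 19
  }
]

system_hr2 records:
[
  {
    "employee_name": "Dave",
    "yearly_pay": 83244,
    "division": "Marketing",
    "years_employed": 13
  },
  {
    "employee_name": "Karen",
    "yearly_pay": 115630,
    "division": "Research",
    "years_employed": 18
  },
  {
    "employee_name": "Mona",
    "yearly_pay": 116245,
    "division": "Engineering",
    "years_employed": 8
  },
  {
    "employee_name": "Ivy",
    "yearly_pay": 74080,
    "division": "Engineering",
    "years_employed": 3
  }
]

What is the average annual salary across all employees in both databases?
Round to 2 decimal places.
85804.71

Schema mapping: "annual_salary" (system_hr1) = "yearly_pay" (system_hr2) = annual salary

All salaries: [76493, 40951, 93990, 83244, 115630, 116245, 74080]
Sum: 600633
Count: 7
Average: 600633 / 7 = 85804.71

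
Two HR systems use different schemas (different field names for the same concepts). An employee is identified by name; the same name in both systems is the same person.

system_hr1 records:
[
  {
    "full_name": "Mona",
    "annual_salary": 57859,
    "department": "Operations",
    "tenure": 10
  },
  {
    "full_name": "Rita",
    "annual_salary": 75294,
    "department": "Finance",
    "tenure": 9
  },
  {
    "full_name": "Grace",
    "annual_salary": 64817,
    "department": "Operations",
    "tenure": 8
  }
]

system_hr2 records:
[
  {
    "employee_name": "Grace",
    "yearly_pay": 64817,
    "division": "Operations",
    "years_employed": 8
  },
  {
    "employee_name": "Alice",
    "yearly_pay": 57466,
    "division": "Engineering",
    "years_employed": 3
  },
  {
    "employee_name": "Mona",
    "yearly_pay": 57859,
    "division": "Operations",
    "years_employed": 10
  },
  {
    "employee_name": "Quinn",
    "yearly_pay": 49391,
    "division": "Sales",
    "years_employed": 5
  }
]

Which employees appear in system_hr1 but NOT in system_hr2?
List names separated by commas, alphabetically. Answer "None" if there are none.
Rita

Schema mapping: "full_name" (system_hr1) = "employee_name" (system_hr2) = employee name

Names in system_hr1: ['Grace', 'Mona', 'Rita']
Names in system_hr2: ['Alice', 'Grace', 'Mona', 'Quinn']

In system_hr1 but not system_hr2: ['Rita']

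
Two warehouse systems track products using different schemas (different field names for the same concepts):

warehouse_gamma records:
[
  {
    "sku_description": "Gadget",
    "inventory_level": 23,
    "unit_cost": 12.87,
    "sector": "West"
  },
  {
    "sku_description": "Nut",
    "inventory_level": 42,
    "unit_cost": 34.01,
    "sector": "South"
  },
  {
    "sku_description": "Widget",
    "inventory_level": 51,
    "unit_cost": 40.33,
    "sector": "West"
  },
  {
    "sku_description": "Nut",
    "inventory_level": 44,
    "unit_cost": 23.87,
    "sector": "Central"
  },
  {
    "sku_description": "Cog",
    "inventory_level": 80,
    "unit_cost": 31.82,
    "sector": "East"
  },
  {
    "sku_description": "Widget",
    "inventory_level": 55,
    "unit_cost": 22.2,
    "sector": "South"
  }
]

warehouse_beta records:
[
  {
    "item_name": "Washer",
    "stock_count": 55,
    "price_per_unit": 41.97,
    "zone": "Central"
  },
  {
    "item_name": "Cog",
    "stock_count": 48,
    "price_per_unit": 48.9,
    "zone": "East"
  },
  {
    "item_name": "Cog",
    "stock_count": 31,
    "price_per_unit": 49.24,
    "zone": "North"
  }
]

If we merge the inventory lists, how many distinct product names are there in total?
5

Schema mapping: "sku_description" (warehouse_gamma) = "item_name" (warehouse_beta) = product name

Products in warehouse_gamma: ['Cog', 'Gadget', 'Nut', 'Widget']
Products in warehouse_beta: ['Cog', 'Washer']

Union (unique products): ['Cog', 'Gadget', 'Nut', 'Washer', 'Widget']
Count: 5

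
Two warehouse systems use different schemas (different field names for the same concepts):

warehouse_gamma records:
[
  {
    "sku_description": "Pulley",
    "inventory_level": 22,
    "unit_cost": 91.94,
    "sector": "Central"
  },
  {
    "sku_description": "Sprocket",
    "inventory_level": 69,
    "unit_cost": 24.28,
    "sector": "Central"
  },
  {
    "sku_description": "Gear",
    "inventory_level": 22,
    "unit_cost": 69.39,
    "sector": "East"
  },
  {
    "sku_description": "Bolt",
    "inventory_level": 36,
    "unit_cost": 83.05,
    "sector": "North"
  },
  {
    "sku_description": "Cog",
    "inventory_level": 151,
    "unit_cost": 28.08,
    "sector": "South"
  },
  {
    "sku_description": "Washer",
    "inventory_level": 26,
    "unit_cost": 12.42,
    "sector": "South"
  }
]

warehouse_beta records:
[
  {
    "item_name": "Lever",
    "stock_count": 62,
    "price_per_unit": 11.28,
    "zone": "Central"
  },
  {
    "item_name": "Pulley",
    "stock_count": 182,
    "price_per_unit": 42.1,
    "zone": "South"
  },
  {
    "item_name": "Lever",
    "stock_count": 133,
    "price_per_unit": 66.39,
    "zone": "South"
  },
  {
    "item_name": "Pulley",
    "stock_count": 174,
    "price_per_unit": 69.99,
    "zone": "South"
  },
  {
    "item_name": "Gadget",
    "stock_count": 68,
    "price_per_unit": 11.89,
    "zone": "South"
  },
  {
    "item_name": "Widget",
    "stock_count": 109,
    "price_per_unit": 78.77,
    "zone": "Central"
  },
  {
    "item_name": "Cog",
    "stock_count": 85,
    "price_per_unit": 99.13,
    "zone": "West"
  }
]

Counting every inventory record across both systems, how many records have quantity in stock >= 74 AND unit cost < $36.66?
1

Schema mappings:
- "inventory_level" (warehouse_gamma) = "stock_count" (warehouse_beta) = quantity
- "unit_cost" (warehouse_gamma) = "price_per_unit" (warehouse_beta) = unit cost

Records meeting both conditions in warehouse_gamma: 1
Records meeting both conditions in warehouse_beta: 0

Total: 1 + 0 = 1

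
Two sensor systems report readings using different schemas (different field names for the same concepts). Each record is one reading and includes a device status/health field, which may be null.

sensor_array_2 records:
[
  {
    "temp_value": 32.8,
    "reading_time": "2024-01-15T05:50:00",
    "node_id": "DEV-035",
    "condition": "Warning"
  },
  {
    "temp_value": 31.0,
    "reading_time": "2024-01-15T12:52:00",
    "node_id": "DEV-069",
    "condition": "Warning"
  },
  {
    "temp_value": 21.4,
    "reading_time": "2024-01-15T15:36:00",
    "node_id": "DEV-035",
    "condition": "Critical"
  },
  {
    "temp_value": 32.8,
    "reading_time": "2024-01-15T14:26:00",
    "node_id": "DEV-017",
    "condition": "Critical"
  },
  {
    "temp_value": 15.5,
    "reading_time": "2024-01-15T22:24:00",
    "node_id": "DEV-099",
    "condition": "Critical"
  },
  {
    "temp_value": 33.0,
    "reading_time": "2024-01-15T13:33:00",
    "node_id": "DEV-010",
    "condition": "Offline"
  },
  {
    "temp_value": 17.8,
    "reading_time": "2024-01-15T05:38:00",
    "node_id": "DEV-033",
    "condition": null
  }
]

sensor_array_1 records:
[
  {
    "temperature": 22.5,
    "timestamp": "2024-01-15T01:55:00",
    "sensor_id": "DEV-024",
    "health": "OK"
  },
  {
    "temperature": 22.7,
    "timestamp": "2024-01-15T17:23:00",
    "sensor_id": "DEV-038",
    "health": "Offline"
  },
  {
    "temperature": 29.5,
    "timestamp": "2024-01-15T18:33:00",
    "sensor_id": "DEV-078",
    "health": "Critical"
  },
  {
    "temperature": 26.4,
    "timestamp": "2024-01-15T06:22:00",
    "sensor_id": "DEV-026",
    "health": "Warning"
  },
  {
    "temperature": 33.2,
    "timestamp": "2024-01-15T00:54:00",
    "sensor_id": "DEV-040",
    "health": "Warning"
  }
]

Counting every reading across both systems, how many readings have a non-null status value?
11

Schema mapping: "condition" (sensor_array_2) = "health" (sensor_array_1) = status

Non-null in sensor_array_2: 6
Non-null in sensor_array_1: 5

Total non-null: 6 + 5 = 11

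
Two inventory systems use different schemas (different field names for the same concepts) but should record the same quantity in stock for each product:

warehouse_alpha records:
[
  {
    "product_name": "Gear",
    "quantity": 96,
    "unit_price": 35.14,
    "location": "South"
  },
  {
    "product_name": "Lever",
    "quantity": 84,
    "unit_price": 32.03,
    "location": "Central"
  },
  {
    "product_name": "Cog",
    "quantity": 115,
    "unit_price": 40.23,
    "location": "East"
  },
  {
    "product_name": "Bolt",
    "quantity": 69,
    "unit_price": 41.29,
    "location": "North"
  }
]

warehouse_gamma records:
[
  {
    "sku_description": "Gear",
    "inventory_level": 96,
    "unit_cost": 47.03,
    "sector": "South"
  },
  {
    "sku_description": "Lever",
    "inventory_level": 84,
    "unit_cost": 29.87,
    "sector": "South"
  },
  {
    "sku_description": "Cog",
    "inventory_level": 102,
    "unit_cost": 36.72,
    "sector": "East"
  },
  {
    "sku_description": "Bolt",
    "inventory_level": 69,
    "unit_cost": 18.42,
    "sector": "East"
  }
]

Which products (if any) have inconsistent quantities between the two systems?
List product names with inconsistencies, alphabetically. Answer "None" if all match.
Cog

Schema mappings:
- "product_name" (warehouse_alpha) = "sku_description" (warehouse_gamma) = product name
- "quantity" (warehouse_alpha) = "inventory_level" (warehouse_gamma) = quantity

Comparison:
  Gear: 96 vs 96 - MATCH
  Lever: 84 vs 84 - MATCH
  Cog: 115 vs 102 - MISMATCH
  Bolt: 69 vs 69 - MATCH

Products with inconsistencies: Cog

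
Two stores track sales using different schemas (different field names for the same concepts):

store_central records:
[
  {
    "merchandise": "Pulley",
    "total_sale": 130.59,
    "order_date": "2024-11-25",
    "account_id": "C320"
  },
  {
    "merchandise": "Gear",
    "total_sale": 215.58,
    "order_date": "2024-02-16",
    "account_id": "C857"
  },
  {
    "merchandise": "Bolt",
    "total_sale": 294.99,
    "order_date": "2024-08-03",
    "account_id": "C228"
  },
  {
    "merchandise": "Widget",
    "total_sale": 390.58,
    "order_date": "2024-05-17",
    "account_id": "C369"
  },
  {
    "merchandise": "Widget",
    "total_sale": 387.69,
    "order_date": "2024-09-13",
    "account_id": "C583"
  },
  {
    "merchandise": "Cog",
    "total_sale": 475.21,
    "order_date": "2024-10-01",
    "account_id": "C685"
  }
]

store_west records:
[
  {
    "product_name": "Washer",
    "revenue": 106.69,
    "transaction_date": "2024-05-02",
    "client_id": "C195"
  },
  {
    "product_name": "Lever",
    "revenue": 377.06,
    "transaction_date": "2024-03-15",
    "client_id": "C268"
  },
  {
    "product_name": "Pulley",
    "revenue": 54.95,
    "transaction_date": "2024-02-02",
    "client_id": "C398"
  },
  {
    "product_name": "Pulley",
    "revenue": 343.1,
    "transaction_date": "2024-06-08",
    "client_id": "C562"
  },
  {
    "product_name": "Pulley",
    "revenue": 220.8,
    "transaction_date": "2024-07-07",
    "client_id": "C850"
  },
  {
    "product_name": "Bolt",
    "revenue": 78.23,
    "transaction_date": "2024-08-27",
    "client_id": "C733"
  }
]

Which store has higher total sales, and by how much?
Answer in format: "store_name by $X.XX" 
store_central by $713.81

Schema mapping: "total_sale" (store_central) = "revenue" (store_west) = sale amount

Total for store_central: 1894.64
Total for store_west: 1180.83

Difference: |1894.64 - 1180.83| = 713.81
store_central has higher sales by $713.81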